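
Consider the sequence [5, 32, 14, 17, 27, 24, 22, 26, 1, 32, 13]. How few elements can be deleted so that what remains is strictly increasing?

5

Fewest deletions = n − (longest strictly increasing subsequence).
i:      1  2  3  4  5  6  7  8  9 10 11
a[i]:   5 32 14 17 27 24 22 26  1 32 13
dp:     1  2  2  3  4  4  4  5  1  6  2
max dp = 6, so deletions = 11 − 6 = 5.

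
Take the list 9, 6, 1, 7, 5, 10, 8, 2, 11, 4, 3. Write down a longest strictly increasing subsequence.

Patience tails give the LIS length; then backtrack through the dp parents:
9 → extends → [9]
6 → replaces 9 → [6]
1 → replaces 6 → [1]
7 → extends → [1, 7]
5 → replaces 7 → [1, 5]
10 → extends → [1, 5, 10]
8 → replaces 10 → [1, 5, 8]
2 → replaces 5 → [1, 2, 8]
11 → extends → [1, 2, 8, 11]
4 → replaces 8 → [1, 2, 4, 11]
3 → replaces 4 → [1, 2, 3, 11]
Length 4; one witness is 6, 7, 10, 11.

6, 7, 10, 11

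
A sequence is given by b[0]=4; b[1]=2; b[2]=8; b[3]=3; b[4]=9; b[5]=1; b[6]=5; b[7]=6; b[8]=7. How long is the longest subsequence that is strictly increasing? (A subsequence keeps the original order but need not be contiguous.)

Let dp[i] be the length of the longest such subsequence ending at index i:
i:     0 1 2 3 4 5 6 7 8
b[i]:  4 2 8 3 9 1 5 6 7
dp:    1 1 2 2 3 1 3 4 5
Maximum dp value is 5.

5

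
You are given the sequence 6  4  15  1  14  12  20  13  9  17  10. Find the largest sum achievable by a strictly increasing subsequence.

48

Let S[i] be the best sum of a strictly increasing subsequence ending at i:
i:      1  2  3  4  5  6  7  8  9 10 11
a[i]:   6  4 15  1 14 12 20 13  9 17 10
S:      6  4 21  1 20 18 41 31 15 48 25
Maximum is 48 (e.g. 6 + 12 + 13 + 17).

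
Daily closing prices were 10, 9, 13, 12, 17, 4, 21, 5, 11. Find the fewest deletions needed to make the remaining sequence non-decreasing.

Fewest deletions = n − (longest non-decreasing subsequence).
i:      1  2  3  4  5  6  7  8  9
a[i]:  10  9 13 12 17  4 21  5 11
dp:     1  1  2  2  3  1  4  2  3
max dp = 4, so deletions = 9 − 4 = 5.

5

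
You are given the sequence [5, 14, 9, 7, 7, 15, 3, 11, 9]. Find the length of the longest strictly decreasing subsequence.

4

Negate each value so 'decreasing' becomes 'increasing', then run patience tails on the negated sequence:
-5 → extends → [-5]
-14 → replaces -5 → [-14]
-9 → extends → [-14, -9]
-7 → extends → [-14, -9, -7]
-7 → already a tail → [-14, -9, -7]
-15 → replaces -14 → [-15, -9, -7]
-3 → extends → [-15, -9, -7, -3]
-11 → replaces -9 → [-15, -11, -7, -3]
-9 → replaces -7 → [-15, -11, -9, -3]
Four tails, so the longest strictly decreasing subsequence of the original has length 4.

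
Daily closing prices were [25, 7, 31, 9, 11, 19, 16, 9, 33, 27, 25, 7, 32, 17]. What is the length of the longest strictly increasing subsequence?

Let dp[i] be the length of the longest such subsequence ending at index i:
i:      1  2  3  4  5  6  7  8  9 10 11 12 13 14
a[i]:  25  7 31  9 11 19 16  9 33 27 25  7 32 17
dp:     1  1  2  2  3  4  4  2  5  5  5  1  6  5
Maximum dp value is 6.

6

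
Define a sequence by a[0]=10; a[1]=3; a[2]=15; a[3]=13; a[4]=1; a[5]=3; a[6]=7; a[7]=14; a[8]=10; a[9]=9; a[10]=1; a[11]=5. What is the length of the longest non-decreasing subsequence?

4

Track the smallest tail for each achievable length (allowing ties):
10 → extends → [10]
3 → replaces 10 → [3]
15 → extends → [3, 15]
13 → replaces 15 → [3, 13]
1 → replaces 3 → [1, 13]
3 → replaces 13 → [1, 3]
7 → extends → [1, 3, 7]
14 → extends → [1, 3, 7, 14]
10 → replaces 14 → [1, 3, 7, 10]
9 → replaces 10 → [1, 3, 7, 9]
1 → replaces 3 → [1, 1, 7, 9]
5 → replaces 7 → [1, 1, 5, 9]
Four tails, so the longest non-decreasing subsequence has length 4 (e.g. 3, 3, 7, 14).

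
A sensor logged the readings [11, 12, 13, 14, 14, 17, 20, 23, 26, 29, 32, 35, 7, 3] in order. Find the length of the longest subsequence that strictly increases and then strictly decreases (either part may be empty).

inc[i] = longest strictly increasing subsequence ending at i; dec[i] = longest strictly decreasing subsequence starting at i:
i:      1  2  3  4  5  6  7  8  9 10 11 12 13 14
a[i]:  11 12 13 14 14 17 20 23 26 29 32 35  7  3
inc:    1  2  3  4  4  5  6  7  8  9 10 11  1  1
dec:    3  3  3  3  3  3  3  3  3  3  3  3  2  1
Best peak at i=12 (value 35): inc=11, dec=3, length 11+3−1 = 13.

13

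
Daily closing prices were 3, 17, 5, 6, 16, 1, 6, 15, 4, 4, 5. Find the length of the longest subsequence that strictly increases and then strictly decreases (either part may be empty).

6

inc[i] = longest strictly increasing subsequence ending at i; dec[i] = longest strictly decreasing subsequence starting at i:
i:      1  2  3  4  5  6  7  8  9 10 11
a[i]:   3 17  5  6 16  1  6 15  4  4  5
inc:    1  2  2  3  4  1  3  4  2  2  3
dec:    2  4  2  2  3  1  2  2  1  1  1
Best peak at i=5 (value 16): inc=4, dec=3, length 4+3−1 = 6.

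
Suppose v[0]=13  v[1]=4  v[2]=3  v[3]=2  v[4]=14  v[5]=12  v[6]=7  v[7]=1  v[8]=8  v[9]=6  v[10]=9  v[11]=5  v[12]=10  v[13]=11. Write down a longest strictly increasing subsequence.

Patience tails give the LIS length; then backtrack through the dp parents:
13 → extends → [13]
4 → replaces 13 → [4]
3 → replaces 4 → [3]
2 → replaces 3 → [2]
14 → extends → [2, 14]
12 → replaces 14 → [2, 12]
7 → replaces 12 → [2, 7]
1 → replaces 2 → [1, 7]
8 → extends → [1, 7, 8]
6 → replaces 7 → [1, 6, 8]
9 → extends → [1, 6, 8, 9]
5 → replaces 6 → [1, 5, 8, 9]
10 → extends → [1, 5, 8, 9, 10]
11 → extends → [1, 5, 8, 9, 10, 11]
Length 6; one witness is 4, 7, 8, 9, 10, 11.

4, 7, 8, 9, 10, 11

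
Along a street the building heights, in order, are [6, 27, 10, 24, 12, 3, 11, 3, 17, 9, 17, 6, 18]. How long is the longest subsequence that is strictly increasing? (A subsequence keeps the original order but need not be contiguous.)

5

Track the smallest tail for each achievable length (strict):
6 → extends → [6]
27 → extends → [6, 27]
10 → replaces 27 → [6, 10]
24 → extends → [6, 10, 24]
12 → replaces 24 → [6, 10, 12]
3 → replaces 6 → [3, 10, 12]
11 → replaces 12 → [3, 10, 11]
3 → already a tail → [3, 10, 11]
17 → extends → [3, 10, 11, 17]
9 → replaces 10 → [3, 9, 11, 17]
17 → already a tail → [3, 9, 11, 17]
6 → replaces 9 → [3, 6, 11, 17]
18 → extends → [3, 6, 11, 17, 18]
Five tails, so the longest strictly increasing subsequence has length 5 (e.g. 6, 10, 12, 17, 18).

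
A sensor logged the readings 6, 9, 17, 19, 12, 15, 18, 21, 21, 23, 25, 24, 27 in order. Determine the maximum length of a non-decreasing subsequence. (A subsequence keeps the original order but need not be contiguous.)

10

Let dp[i] be the length of the longest such subsequence ending at index i:
i:      1  2  3  4  5  6  7  8  9 10 11 12 13
a[i]:   6  9 17 19 12 15 18 21 21 23 25 24 27
dp:     1  2  3  4  3  4  5  6  7  8  9  9 10
Maximum dp value is 10.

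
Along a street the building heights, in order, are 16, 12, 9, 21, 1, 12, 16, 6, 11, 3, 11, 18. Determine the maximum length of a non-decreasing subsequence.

Let dp[i] be the length of the longest such subsequence ending at index i:
i:      1  2  3  4  5  6  7  8  9 10 11 12
a[i]:  16 12  9 21  1 12 16  6 11  3 11 18
dp:     1  1  1  2  1  2  3  2  3  2  4  5
Maximum dp value is 5.

5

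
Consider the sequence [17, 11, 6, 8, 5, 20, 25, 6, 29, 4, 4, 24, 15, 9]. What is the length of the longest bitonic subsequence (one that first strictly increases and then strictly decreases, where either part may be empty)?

inc[i] = longest strictly increasing subsequence ending at i; dec[i] = longest strictly decreasing subsequence starting at i:
i:      1  2  3  4  5  6  7  8  9 10 11 12 13 14
a[i]:  17 11  6  8  5 20 25  6 29  4  4 24 15  9
inc:    1  1  1  2  1  3  4  2  5  1  1  4  3  3
dec:    5  4  3  3  2  3  4  2  4  1  1  3  2  1
Best peak at i=9 (value 29): inc=5, dec=4, length 5+4−1 = 8.

8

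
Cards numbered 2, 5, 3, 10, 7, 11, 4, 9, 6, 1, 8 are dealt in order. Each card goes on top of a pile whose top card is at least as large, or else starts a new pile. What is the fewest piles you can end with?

Place each on the leftmost legal pile:
2 → new pile 1 (tops now [2])
5 → new pile 2 (tops now [2, 5])
3 → pile 2 (tops now [2, 3])
10 → new pile 3 (tops now [2, 3, 10])
7 → pile 3 (tops now [2, 3, 7])
11 → new pile 4 (tops now [2, 3, 7, 11])
4 → pile 3 (tops now [2, 3, 4, 11])
9 → pile 4 (tops now [2, 3, 4, 9])
6 → pile 4 (tops now [2, 3, 4, 6])
1 → pile 1 (tops now [1, 3, 4, 6])
8 → new pile 5 (tops now [1, 3, 4, 6, 8])
Five piles.

5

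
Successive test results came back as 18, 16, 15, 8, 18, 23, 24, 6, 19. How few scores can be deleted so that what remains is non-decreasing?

5

Fewest deletions = n − (longest non-decreasing subsequence).
Patience tails:
18 → extends → [18]
16 → replaces 18 → [16]
15 → replaces 16 → [15]
8 → replaces 15 → [8]
18 → extends → [8, 18]
23 → extends → [8, 18, 23]
24 → extends → [8, 18, 23, 24]
6 → replaces 8 → [6, 18, 23, 24]
19 → replaces 23 → [6, 18, 19, 24]
Longest non-decreasing subsequence has length 4, so deletions = 9 − 4 = 5.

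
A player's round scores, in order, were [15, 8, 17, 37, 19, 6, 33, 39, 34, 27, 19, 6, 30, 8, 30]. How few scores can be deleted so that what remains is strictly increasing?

10

Fewest deletions = n − (longest strictly increasing subsequence).
i:      1  2  3  4  5  6  7  8  9 10 11 12 13 14 15
a[i]:  15  8 17 37 19  6 33 39 34 27 19  6 30  8 30
dp:     1  1  2  3  3  1  4  5  5  4  3  1  5  2  5
max dp = 5, so deletions = 15 − 5 = 10.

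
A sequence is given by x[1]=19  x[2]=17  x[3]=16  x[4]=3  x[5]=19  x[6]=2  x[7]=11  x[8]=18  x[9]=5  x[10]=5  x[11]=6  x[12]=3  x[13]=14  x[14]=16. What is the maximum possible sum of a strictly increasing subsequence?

Let S[i] be the best sum of a strictly increasing subsequence ending at i:
i:      1  2  3  4  5  6  7  8  9 10 11 12 13 14
x[i]:  19 17 16  3 19  2 11 18  5  5  6  3 14 16
S:     19 17 16  3 36  2 14 35  8  8 14  5 28 44
Maximum is 44 (e.g. 3 + 5 + 6 + 14 + 16).

44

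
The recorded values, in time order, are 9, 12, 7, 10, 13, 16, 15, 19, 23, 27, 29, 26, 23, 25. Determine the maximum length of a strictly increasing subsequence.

Track the smallest tail for each achievable length (strict):
9 → extends → [9]
12 → extends → [9, 12]
7 → replaces 9 → [7, 12]
10 → replaces 12 → [7, 10]
13 → extends → [7, 10, 13]
16 → extends → [7, 10, 13, 16]
15 → replaces 16 → [7, 10, 13, 15]
19 → extends → [7, 10, 13, 15, 19]
23 → extends → [7, 10, 13, 15, 19, 23]
27 → extends → [7, 10, 13, 15, 19, 23, 27]
29 → extends → [7, 10, 13, 15, 19, 23, 27, 29]
26 → replaces 27 → [7, 10, 13, 15, 19, 23, 26, 29]
23 → already a tail → [7, 10, 13, 15, 19, 23, 26, 29]
25 → replaces 26 → [7, 10, 13, 15, 19, 23, 25, 29]
Eight tails, so the longest strictly increasing subsequence has length 8 (e.g. 9, 12, 13, 16, 19, 23, 27, 29).

8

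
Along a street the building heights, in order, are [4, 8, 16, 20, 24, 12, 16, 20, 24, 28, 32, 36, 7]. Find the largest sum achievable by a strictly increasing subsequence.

Let S[i] be the best sum of a strictly increasing subsequence ending at i:
i:       1   2   3   4   5   6   7   8   9  10  11  12  13
a[i]:    4   8  16  20  24  12  16  20  24  28  32  36   7
S:       4  12  28  48  72  24  40  60  84 112 144 180  11
Maximum is 180 (e.g. 4 + 8 + 12 + 16 + 20 + 24 + 28 + 32 + 36).

180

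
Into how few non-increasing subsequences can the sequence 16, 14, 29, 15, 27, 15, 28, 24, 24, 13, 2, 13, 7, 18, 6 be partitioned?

4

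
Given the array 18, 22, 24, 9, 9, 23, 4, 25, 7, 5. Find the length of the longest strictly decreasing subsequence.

4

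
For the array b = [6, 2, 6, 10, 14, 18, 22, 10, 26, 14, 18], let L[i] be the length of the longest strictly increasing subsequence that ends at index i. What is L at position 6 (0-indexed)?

6

dp[i] = 1 + max{dp[j] : j<i, b[j]<b[i]} (or 1 if no such j):
i:      0  1  2  3  4  5  6  7  8  9 10
b[i]:   6  2  6 10 14 18 22 10 26 14 18
dp:     1  1  2  3  4  5  6  3  7  4  5
At index 6 the value is 6.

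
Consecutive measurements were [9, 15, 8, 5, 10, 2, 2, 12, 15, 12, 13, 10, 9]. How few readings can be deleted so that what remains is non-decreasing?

8

Fewest deletions = n − (longest non-decreasing subsequence).
Patience tails:
9 → extends → [9]
15 → extends → [9, 15]
8 → replaces 9 → [8, 15]
5 → replaces 8 → [5, 15]
10 → replaces 15 → [5, 10]
2 → replaces 5 → [2, 10]
2 → replaces 10 → [2, 2]
12 → extends → [2, 2, 12]
15 → extends → [2, 2, 12, 15]
12 → replaces 15 → [2, 2, 12, 12]
13 → extends → [2, 2, 12, 12, 13]
10 → replaces 12 → [2, 2, 10, 12, 13]
9 → replaces 10 → [2, 2, 9, 12, 13]
Longest non-decreasing subsequence has length 5, so deletions = 13 − 5 = 8.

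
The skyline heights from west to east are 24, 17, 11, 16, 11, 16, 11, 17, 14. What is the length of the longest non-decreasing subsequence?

4

Let dp[i] be the length of the longest such subsequence ending at index i:
i:      1  2  3  4  5  6  7  8  9
a[i]:  24 17 11 16 11 16 11 17 14
dp:     1  1  1  2  2  3  3  4  4
Maximum dp value is 4.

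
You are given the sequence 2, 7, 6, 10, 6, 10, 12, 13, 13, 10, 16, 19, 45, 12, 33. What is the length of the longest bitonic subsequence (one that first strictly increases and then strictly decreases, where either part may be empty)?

inc[i] = longest strictly increasing subsequence ending at i; dec[i] = longest strictly decreasing subsequence starting at i:
i:      1  2  3  4  5  6  7  8  9 10 11 12 13 14 15
a[i]:   2  7  6 10  6 10 12 13 13 10 16 19 45 12 33
inc:    1  2  2  3  2  3  4  5  5  3  6  7  8  4  8
dec:    1  2  1  2  1  1  2  2  2  1  2  2  2  1  1
Best peak at i=13 (value 45): inc=8, dec=2, length 8+2−1 = 9.

9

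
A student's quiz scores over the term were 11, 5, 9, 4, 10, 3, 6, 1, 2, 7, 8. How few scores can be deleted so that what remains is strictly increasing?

Fewest deletions = n − (longest strictly increasing subsequence).
i:      1  2  3  4  5  6  7  8  9 10 11
a[i]:  11  5  9  4 10  3  6  1  2  7  8
dp:     1  1  2  1  3  1  2  1  2  3  4
max dp = 4, so deletions = 11 − 4 = 7.

7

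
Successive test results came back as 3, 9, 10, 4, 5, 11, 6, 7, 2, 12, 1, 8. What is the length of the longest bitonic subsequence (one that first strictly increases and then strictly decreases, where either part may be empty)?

inc[i] = longest strictly increasing subsequence ending at i; dec[i] = longest strictly decreasing subsequence starting at i:
i:      1  2  3  4  5  6  7  8  9 10 11 12
a[i]:   3  9 10  4  5 11  6  7  2 12  1  8
inc:    1  2  3  2  3  4  4  5  1  6  1  6
dec:    3  4  4  3  3  4  3  3  2  2  1  1
Best peak at i=6 (value 11): inc=4, dec=4, length 4+4−1 = 7.

7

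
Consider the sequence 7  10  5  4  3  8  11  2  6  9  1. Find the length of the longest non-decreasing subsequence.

Track the smallest tail for each achievable length (allowing ties):
7 → extends → [7]
10 → extends → [7, 10]
5 → replaces 7 → [5, 10]
4 → replaces 5 → [4, 10]
3 → replaces 4 → [3, 10]
8 → replaces 10 → [3, 8]
11 → extends → [3, 8, 11]
2 → replaces 3 → [2, 8, 11]
6 → replaces 8 → [2, 6, 11]
9 → replaces 11 → [2, 6, 9]
1 → replaces 2 → [1, 6, 9]
Three tails, so the longest non-decreasing subsequence has length 3 (e.g. 7, 10, 11).

3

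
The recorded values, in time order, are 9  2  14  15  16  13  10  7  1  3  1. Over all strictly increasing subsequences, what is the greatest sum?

Let S[i] be the best sum of a strictly increasing subsequence ending at i:
i:      1  2  3  4  5  6  7  8  9 10 11
a[i]:   9  2 14 15 16 13 10  7  1  3  1
S:      9  2 23 38 54 22 19  9  1  5  1
Maximum is 54 (e.g. 9 + 14 + 15 + 16).

54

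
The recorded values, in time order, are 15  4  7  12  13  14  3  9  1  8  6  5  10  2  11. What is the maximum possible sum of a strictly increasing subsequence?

50

Let S[i] be the best sum of a strictly increasing subsequence ending at i:
i:      1  2  3  4  5  6  7  8  9 10 11 12 13 14 15
a[i]:  15  4  7 12 13 14  3  9  1  8  6  5 10  2 11
S:     15  4 11 23 36 50  3 20  1 19 10  9 30  3 41
Maximum is 50 (e.g. 4 + 7 + 12 + 13 + 14).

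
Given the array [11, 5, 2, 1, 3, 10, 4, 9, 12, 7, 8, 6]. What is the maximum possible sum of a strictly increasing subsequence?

30

Let S[i] be the best sum of a strictly increasing subsequence ending at i:
i:      1  2  3  4  5  6  7  8  9 10 11 12
a[i]:  11  5  2  1  3 10  4  9 12  7  8  6
S:     11  5  2  1  5 15  9 18 30 16 24 15
Maximum is 30 (e.g. 2 + 3 + 4 + 9 + 12).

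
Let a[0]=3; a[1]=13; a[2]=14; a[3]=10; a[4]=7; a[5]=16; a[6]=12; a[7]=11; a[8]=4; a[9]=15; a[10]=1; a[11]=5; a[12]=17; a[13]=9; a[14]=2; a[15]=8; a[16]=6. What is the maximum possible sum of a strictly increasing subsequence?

Let S[i] be the best sum of a strictly increasing subsequence ending at i:
i:      0  1  2  3  4  5  6  7  8  9 10 11 12 13 14 15 16
a[i]:   3 13 14 10  7 16 12 11  4 15  1  5 17  9  2  8  6
S:      3 16 30 13 10 46 25 24  7 45  1 12 63 21  3 20 18
Maximum is 63 (e.g. 3 + 13 + 14 + 16 + 17).

63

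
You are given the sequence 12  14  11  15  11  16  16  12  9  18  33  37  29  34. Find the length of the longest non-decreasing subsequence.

Let dp[i] be the length of the longest such subsequence ending at index i:
i:      1  2  3  4  5  6  7  8  9 10 11 12 13 14
a[i]:  12 14 11 15 11 16 16 12  9 18 33 37 29 34
dp:     1  2  1  3  2  4  5  3  1  6  7  8  7  8
Maximum dp value is 8.

8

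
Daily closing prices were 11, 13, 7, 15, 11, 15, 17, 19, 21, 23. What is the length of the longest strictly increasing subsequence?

7

Let dp[i] be the length of the longest such subsequence ending at index i:
i:      1  2  3  4  5  6  7  8  9 10
a[i]:  11 13  7 15 11 15 17 19 21 23
dp:     1  2  1  3  2  3  4  5  6  7
Maximum dp value is 7.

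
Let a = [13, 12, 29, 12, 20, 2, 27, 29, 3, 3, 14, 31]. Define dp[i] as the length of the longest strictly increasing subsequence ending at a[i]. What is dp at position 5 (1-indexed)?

dp[i] = 1 + max{dp[j] : j<i, a[j]<a[i]} (or 1 if no such j):
i:      1  2  3  4  5  6  7  8  9 10 11 12
a[i]:  13 12 29 12 20  2 27 29  3  3 14 31
dp:     1  1  2  1  2  1  3  4  2  2  3  5
At index 5 the value is 2.

2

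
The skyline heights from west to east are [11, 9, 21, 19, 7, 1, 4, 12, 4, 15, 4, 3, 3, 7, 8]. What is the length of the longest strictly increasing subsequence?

Track the smallest tail for each achievable length (strict):
11 → extends → [11]
9 → replaces 11 → [9]
21 → extends → [9, 21]
19 → replaces 21 → [9, 19]
7 → replaces 9 → [7, 19]
1 → replaces 7 → [1, 19]
4 → replaces 19 → [1, 4]
12 → extends → [1, 4, 12]
4 → already a tail → [1, 4, 12]
15 → extends → [1, 4, 12, 15]
4 → already a tail → [1, 4, 12, 15]
3 → replaces 4 → [1, 3, 12, 15]
3 → already a tail → [1, 3, 12, 15]
7 → replaces 12 → [1, 3, 7, 15]
8 → replaces 15 → [1, 3, 7, 8]
Four tails, so the longest strictly increasing subsequence has length 4 (e.g. 1, 4, 12, 15).

4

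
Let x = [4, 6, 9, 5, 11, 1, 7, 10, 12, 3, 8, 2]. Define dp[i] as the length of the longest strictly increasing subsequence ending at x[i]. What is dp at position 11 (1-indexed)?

dp[i] = 1 + max{dp[j] : j<i, x[j]<x[i]} (or 1 if no such j):
i:      1  2  3  4  5  6  7  8  9 10 11 12
x[i]:   4  6  9  5 11  1  7 10 12  3  8  2
dp:     1  2  3  2  4  1  3  4  5  2  4  2
At index 11 the value is 4.

4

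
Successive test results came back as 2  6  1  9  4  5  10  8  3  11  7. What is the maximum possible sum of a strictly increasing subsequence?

38

Let S[i] be the best sum of a strictly increasing subsequence ending at i:
i:      1  2  3  4  5  6  7  8  9 10 11
a[i]:   2  6  1  9  4  5 10  8  3 11  7
S:      2  8  1 17  6 11 27 19  5 38 18
Maximum is 38 (e.g. 2 + 6 + 9 + 10 + 11).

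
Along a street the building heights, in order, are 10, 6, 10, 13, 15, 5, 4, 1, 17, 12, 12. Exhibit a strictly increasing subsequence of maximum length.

Patience tails give the LIS length; then backtrack through the dp parents:
10 → extends → [10]
6 → replaces 10 → [6]
10 → extends → [6, 10]
13 → extends → [6, 10, 13]
15 → extends → [6, 10, 13, 15]
5 → replaces 6 → [5, 10, 13, 15]
4 → replaces 5 → [4, 10, 13, 15]
1 → replaces 4 → [1, 10, 13, 15]
17 → extends → [1, 10, 13, 15, 17]
12 → replaces 13 → [1, 10, 12, 15, 17]
12 → already a tail → [1, 10, 12, 15, 17]
Length 5; one witness is 6, 10, 13, 15, 17.

6, 10, 13, 15, 17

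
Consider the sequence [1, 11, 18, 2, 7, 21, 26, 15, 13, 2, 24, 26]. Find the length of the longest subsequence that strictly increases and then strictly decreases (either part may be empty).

inc[i] = longest strictly increasing subsequence ending at i; dec[i] = longest strictly decreasing subsequence starting at i:
i:      1  2  3  4  5  6  7  8  9 10 11 12
a[i]:   1 11 18  2  7 21 26 15 13  2 24 26
inc:    1  2  3  2  3  4  5  4  4  2  5  6
dec:    1  3  4  1  2  4  4  3  2  1  1  1
Best peak at i=7 (value 26): inc=5, dec=4, length 5+4−1 = 8.

8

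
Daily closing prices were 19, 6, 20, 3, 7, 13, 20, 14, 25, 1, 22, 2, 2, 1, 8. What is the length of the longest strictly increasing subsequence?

5

Let dp[i] be the length of the longest such subsequence ending at index i:
i:      1  2  3  4  5  6  7  8  9 10 11 12 13 14 15
a[i]:  19  6 20  3  7 13 20 14 25  1 22  2  2  1  8
dp:     1  1  2  1  2  3  4  4  5  1  5  2  2  1  3
Maximum dp value is 5.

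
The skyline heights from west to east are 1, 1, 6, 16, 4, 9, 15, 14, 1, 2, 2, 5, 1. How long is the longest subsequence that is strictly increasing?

Track the smallest tail for each achievable length (strict):
1 → extends → [1]
1 → already a tail → [1]
6 → extends → [1, 6]
16 → extends → [1, 6, 16]
4 → replaces 6 → [1, 4, 16]
9 → replaces 16 → [1, 4, 9]
15 → extends → [1, 4, 9, 15]
14 → replaces 15 → [1, 4, 9, 14]
1 → already a tail → [1, 4, 9, 14]
2 → replaces 4 → [1, 2, 9, 14]
2 → already a tail → [1, 2, 9, 14]
5 → replaces 9 → [1, 2, 5, 14]
1 → already a tail → [1, 2, 5, 14]
Four tails, so the longest strictly increasing subsequence has length 4 (e.g. 1, 6, 9, 15).

4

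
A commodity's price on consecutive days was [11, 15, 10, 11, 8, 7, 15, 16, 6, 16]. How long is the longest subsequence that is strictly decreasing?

Let dp[i] be the longest strictly decreasing subsequence ending at i:
i:      1  2  3  4  5  6  7  8  9 10
a[i]:  11 15 10 11  8  7 15 16  6 16
dp:     1  1  2  2  3  4  1  1  5  1
Maximum is 5.

5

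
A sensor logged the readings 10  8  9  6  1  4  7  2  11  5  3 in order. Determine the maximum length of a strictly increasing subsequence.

Track the smallest tail for each achievable length (strict):
10 → extends → [10]
8 → replaces 10 → [8]
9 → extends → [8, 9]
6 → replaces 8 → [6, 9]
1 → replaces 6 → [1, 9]
4 → replaces 9 → [1, 4]
7 → extends → [1, 4, 7]
2 → replaces 4 → [1, 2, 7]
11 → extends → [1, 2, 7, 11]
5 → replaces 7 → [1, 2, 5, 11]
3 → replaces 5 → [1, 2, 3, 11]
Four tails, so the longest strictly increasing subsequence has length 4 (e.g. 1, 4, 7, 11).

4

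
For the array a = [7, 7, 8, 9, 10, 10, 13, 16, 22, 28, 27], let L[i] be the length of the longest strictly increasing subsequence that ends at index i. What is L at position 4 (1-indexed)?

dp[i] = 1 + max{dp[j] : j<i, a[j]<a[i]} (or 1 if no such j):
i:      1  2  3  4  5  6  7  8  9 10 11
a[i]:   7  7  8  9 10 10 13 16 22 28 27
dp:     1  1  2  3  4  4  5  6  7  8  8
At index 4 the value is 3.

3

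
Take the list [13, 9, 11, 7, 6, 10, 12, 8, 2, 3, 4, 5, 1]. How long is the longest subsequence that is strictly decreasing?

6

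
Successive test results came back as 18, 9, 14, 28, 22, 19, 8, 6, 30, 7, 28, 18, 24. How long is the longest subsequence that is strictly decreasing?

5

Let dp[i] be the longest strictly decreasing subsequence ending at i:
i:      1  2  3  4  5  6  7  8  9 10 11 12 13
a[i]:  18  9 14 28 22 19  8  6 30  7 28 18 24
dp:     1  2  2  1  2  3  4  5  1  5  2  4  3
Maximum is 5.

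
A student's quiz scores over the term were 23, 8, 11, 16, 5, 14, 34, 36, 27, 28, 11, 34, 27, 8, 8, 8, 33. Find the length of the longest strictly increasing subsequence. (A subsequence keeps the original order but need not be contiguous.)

6

Track the smallest tail for each achievable length (strict):
23 → extends → [23]
8 → replaces 23 → [8]
11 → extends → [8, 11]
16 → extends → [8, 11, 16]
5 → replaces 8 → [5, 11, 16]
14 → replaces 16 → [5, 11, 14]
34 → extends → [5, 11, 14, 34]
36 → extends → [5, 11, 14, 34, 36]
27 → replaces 34 → [5, 11, 14, 27, 36]
28 → replaces 36 → [5, 11, 14, 27, 28]
11 → already a tail → [5, 11, 14, 27, 28]
34 → extends → [5, 11, 14, 27, 28, 34]
27 → already a tail → [5, 11, 14, 27, 28, 34]
8 → replaces 11 → [5, 8, 14, 27, 28, 34]
8 → already a tail → [5, 8, 14, 27, 28, 34]
8 → already a tail → [5, 8, 14, 27, 28, 34]
33 → replaces 34 → [5, 8, 14, 27, 28, 33]
Six tails, so the longest strictly increasing subsequence has length 6 (e.g. 8, 11, 16, 27, 28, 34).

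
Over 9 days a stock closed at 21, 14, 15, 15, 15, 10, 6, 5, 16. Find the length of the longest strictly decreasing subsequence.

Negate each value so 'decreasing' becomes 'increasing', then run patience tails on the negated sequence:
-21 → extends → [-21]
-14 → extends → [-21, -14]
-15 → replaces -14 → [-21, -15]
-15 → already a tail → [-21, -15]
-15 → already a tail → [-21, -15]
-10 → extends → [-21, -15, -10]
-6 → extends → [-21, -15, -10, -6]
-5 → extends → [-21, -15, -10, -6, -5]
-16 → replaces -15 → [-21, -16, -10, -6, -5]
Five tails, so the longest strictly decreasing subsequence of the original has length 5.

5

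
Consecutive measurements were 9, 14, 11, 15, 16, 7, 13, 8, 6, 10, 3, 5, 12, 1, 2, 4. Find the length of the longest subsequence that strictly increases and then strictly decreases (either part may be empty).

inc[i] = longest strictly increasing subsequence ending at i; dec[i] = longest strictly decreasing subsequence starting at i:
i:      1  2  3  4  5  6  7  8  9 10 11 12 13 14 15 16
a[i]:   9 14 11 15 16  7 13  8  6 10  3  5 12  1  2  4
inc:    1  2  2  3  4  1  3  2  1  3  1  2  4  1  2  3
dec:    5  6  5  6  6  4  5  4  3  3  2  2  2  1  1  1
Best peak at i=5 (value 16): inc=4, dec=6, length 4+6−1 = 9.

9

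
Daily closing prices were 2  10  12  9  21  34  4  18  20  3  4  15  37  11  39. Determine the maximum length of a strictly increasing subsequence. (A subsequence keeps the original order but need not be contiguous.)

7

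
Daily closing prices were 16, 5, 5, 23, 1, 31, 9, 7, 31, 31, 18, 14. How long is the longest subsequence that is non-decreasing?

6

Track the smallest tail for each achievable length (allowing ties):
16 → extends → [16]
5 → replaces 16 → [5]
5 → extends → [5, 5]
23 → extends → [5, 5, 23]
1 → replaces 5 → [1, 5, 23]
31 → extends → [1, 5, 23, 31]
9 → replaces 23 → [1, 5, 9, 31]
7 → replaces 9 → [1, 5, 7, 31]
31 → extends → [1, 5, 7, 31, 31]
31 → extends → [1, 5, 7, 31, 31, 31]
18 → replaces 31 → [1, 5, 7, 18, 31, 31]
14 → replaces 18 → [1, 5, 7, 14, 31, 31]
Six tails, so the longest non-decreasing subsequence has length 6 (e.g. 5, 5, 23, 31, 31, 31).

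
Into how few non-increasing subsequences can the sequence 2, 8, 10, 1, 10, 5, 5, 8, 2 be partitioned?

3

Place each on the leftmost legal pile:
2 → new pile 1 (tops now [2])
8 → new pile 2 (tops now [2, 8])
10 → new pile 3 (tops now [2, 8, 10])
1 → pile 1 (tops now [1, 8, 10])
10 → pile 3 (tops now [1, 8, 10])
5 → pile 2 (tops now [1, 5, 10])
5 → pile 2 (tops now [1, 5, 10])
8 → pile 3 (tops now [1, 5, 8])
2 → pile 2 (tops now [1, 2, 8])
Three piles.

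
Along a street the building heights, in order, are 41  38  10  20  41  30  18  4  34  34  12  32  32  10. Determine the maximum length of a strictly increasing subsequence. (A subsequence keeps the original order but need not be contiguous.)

Track the smallest tail for each achievable length (strict):
41 → extends → [41]
38 → replaces 41 → [38]
10 → replaces 38 → [10]
20 → extends → [10, 20]
41 → extends → [10, 20, 41]
30 → replaces 41 → [10, 20, 30]
18 → replaces 20 → [10, 18, 30]
4 → replaces 10 → [4, 18, 30]
34 → extends → [4, 18, 30, 34]
34 → already a tail → [4, 18, 30, 34]
12 → replaces 18 → [4, 12, 30, 34]
32 → replaces 34 → [4, 12, 30, 32]
32 → already a tail → [4, 12, 30, 32]
10 → replaces 12 → [4, 10, 30, 32]
Four tails, so the longest strictly increasing subsequence has length 4 (e.g. 10, 20, 30, 34).

4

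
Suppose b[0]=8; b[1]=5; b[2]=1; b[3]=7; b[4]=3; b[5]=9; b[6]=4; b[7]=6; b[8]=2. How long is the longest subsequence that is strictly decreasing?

Negate each value so 'decreasing' becomes 'increasing', then run patience tails on the negated sequence:
-8 → extends → [-8]
-5 → extends → [-8, -5]
-1 → extends → [-8, -5, -1]
-7 → replaces -5 → [-8, -7, -1]
-3 → replaces -1 → [-8, -7, -3]
-9 → replaces -8 → [-9, -7, -3]
-4 → replaces -3 → [-9, -7, -4]
-6 → replaces -4 → [-9, -7, -6]
-2 → extends → [-9, -7, -6, -2]
Four tails, so the longest strictly decreasing subsequence of the original has length 4.

4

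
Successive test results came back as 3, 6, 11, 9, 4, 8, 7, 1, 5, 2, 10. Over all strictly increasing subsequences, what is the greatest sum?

Let S[i] be the best sum of a strictly increasing subsequence ending at i:
i:      1  2  3  4  5  6  7  8  9 10 11
a[i]:   3  6 11  9  4  8  7  1  5  2 10
S:      3  9 20 18  7 17 16  1 12  3 28
Maximum is 28 (e.g. 3 + 6 + 9 + 10).

28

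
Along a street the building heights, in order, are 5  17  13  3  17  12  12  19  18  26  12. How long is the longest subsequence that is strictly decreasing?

Negate each value so 'decreasing' becomes 'increasing', then run patience tails on the negated sequence:
-5 → extends → [-5]
-17 → replaces -5 → [-17]
-13 → extends → [-17, -13]
-3 → extends → [-17, -13, -3]
-17 → already a tail → [-17, -13, -3]
-12 → replaces -3 → [-17, -13, -12]
-12 → already a tail → [-17, -13, -12]
-19 → replaces -17 → [-19, -13, -12]
-18 → replaces -13 → [-19, -18, -12]
-26 → replaces -19 → [-26, -18, -12]
-12 → already a tail → [-26, -18, -12]
Three tails, so the longest strictly decreasing subsequence of the original has length 3.

3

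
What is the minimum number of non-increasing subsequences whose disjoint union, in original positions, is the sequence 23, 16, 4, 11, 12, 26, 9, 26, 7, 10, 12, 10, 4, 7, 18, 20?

Place each on the leftmost legal pile:
23 → new pile 1 (tops now [23])
16 → pile 1 (tops now [16])
4 → pile 1 (tops now [4])
11 → new pile 2 (tops now [4, 11])
12 → new pile 3 (tops now [4, 11, 12])
26 → new pile 4 (tops now [4, 11, 12, 26])
9 → pile 2 (tops now [4, 9, 12, 26])
26 → pile 4 (tops now [4, 9, 12, 26])
7 → pile 2 (tops now [4, 7, 12, 26])
10 → pile 3 (tops now [4, 7, 10, 26])
12 → pile 4 (tops now [4, 7, 10, 12])
10 → pile 3 (tops now [4, 7, 10, 12])
4 → pile 1 (tops now [4, 7, 10, 12])
7 → pile 2 (tops now [4, 7, 10, 12])
18 → new pile 5 (tops now [4, 7, 10, 12, 18])
20 → new pile 6 (tops now [4, 7, 10, 12, 18, 20])
Six piles.

6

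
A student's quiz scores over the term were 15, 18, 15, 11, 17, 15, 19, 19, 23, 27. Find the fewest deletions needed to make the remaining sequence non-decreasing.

Fewest deletions = n − (longest non-decreasing subsequence).
i:      1  2  3  4  5  6  7  8  9 10
a[i]:  15 18 15 11 17 15 19 19 23 27
dp:     1  2  2  1  3  3  4  5  6  7
max dp = 7, so deletions = 10 − 7 = 3.

3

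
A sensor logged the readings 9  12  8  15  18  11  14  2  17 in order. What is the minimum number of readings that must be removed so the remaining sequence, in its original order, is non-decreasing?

Fewest deletions = n − (longest non-decreasing subsequence).
Patience tails:
9 → extends → [9]
12 → extends → [9, 12]
8 → replaces 9 → [8, 12]
15 → extends → [8, 12, 15]
18 → extends → [8, 12, 15, 18]
11 → replaces 12 → [8, 11, 15, 18]
14 → replaces 15 → [8, 11, 14, 18]
2 → replaces 8 → [2, 11, 14, 18]
17 → replaces 18 → [2, 11, 14, 17]
Longest non-decreasing subsequence has length 4, so deletions = 9 − 4 = 5.

5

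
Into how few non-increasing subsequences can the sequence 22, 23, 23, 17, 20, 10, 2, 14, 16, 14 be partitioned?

Place each on the leftmost legal pile:
22 → new pile 1 (tops now [22])
23 → new pile 2 (tops now [22, 23])
23 → pile 2 (tops now [22, 23])
17 → pile 1 (tops now [17, 23])
20 → pile 2 (tops now [17, 20])
10 → pile 1 (tops now [10, 20])
2 → pile 1 (tops now [2, 20])
14 → pile 2 (tops now [2, 14])
16 → new pile 3 (tops now [2, 14, 16])
14 → pile 2 (tops now [2, 14, 16])
Three piles.

3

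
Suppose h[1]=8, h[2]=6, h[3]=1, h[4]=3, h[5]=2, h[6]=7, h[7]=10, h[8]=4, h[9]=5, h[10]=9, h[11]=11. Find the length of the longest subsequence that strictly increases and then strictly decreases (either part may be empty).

inc[i] = longest strictly increasing subsequence ending at i; dec[i] = longest strictly decreasing subsequence starting at i:
i:      1  2  3  4  5  6  7  8  9 10 11
h[i]:   8  6  1  3  2  7 10  4  5  9 11
inc:    1  1  1  2  2  3  4  3  4  5  6
dec:    4  3  1  2  1  2  2  1  1  1  1
Best peak at i=11 (value 11): inc=6, dec=1, length 6+1−1 = 6.

6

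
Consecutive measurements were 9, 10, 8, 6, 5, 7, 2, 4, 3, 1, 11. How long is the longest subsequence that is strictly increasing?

3

Let dp[i] be the length of the longest such subsequence ending at index i:
i:      1  2  3  4  5  6  7  8  9 10 11
a[i]:   9 10  8  6  5  7  2  4  3  1 11
dp:     1  2  1  1  1  2  1  2  2  1  3
Maximum dp value is 3.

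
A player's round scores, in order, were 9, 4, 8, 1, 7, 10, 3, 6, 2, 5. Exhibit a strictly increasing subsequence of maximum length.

Patience tails give the LIS length; then backtrack through the dp parents:
9 → extends → [9]
4 → replaces 9 → [4]
8 → extends → [4, 8]
1 → replaces 4 → [1, 8]
7 → replaces 8 → [1, 7]
10 → extends → [1, 7, 10]
3 → replaces 7 → [1, 3, 10]
6 → replaces 10 → [1, 3, 6]
2 → replaces 3 → [1, 2, 6]
5 → replaces 6 → [1, 2, 5]
Length 3; one witness is 4, 8, 10.

4, 8, 10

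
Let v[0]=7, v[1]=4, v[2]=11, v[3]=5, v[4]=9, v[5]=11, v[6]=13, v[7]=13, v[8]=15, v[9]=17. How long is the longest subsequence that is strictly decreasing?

Let dp[i] be the longest strictly decreasing subsequence ending at i:
i:      0  1  2  3  4  5  6  7  8  9
v[i]:   7  4 11  5  9 11 13 13 15 17
dp:     1  2  1  2  2  1  1  1  1  1
Maximum is 2.

2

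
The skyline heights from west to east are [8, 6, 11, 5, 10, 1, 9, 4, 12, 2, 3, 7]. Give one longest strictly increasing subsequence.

Patience tails give the LIS length; then backtrack through the dp parents:
8 → extends → [8]
6 → replaces 8 → [6]
11 → extends → [6, 11]
5 → replaces 6 → [5, 11]
10 → replaces 11 → [5, 10]
1 → replaces 5 → [1, 10]
9 → replaces 10 → [1, 9]
4 → replaces 9 → [1, 4]
12 → extends → [1, 4, 12]
2 → replaces 4 → [1, 2, 12]
3 → replaces 12 → [1, 2, 3]
7 → extends → [1, 2, 3, 7]
Length 4; one witness is 1, 2, 3, 7.

1, 2, 3, 7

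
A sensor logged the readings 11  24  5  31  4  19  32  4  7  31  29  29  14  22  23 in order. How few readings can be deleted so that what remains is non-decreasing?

Fewest deletions = n − (longest non-decreasing subsequence).
i:      1  2  3  4  5  6  7  8  9 10 11 12 13 14 15
a[i]:  11 24  5 31  4 19 32  4  7 31 29 29 14 22 23
dp:     1  2  1  3  1  2  4  2  3  4  4  5  4  5  6
max dp = 6, so deletions = 15 − 6 = 9.

9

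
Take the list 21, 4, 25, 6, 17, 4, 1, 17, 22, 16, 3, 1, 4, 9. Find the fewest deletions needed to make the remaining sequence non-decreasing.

9

Fewest deletions = n − (longest non-decreasing subsequence).
i:      1  2  3  4  5  6  7  8  9 10 11 12 13 14
a[i]:  21  4 25  6 17  4  1 17 22 16  3  1  4  9
dp:     1  1  2  2  3  2  1  4  5  3  2  2  3  4
max dp = 5, so deletions = 14 − 5 = 9.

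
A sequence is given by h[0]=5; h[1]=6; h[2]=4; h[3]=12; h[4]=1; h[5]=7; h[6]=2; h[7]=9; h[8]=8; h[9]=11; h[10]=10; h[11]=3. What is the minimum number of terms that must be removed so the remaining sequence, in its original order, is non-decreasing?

Fewest deletions = n − (longest non-decreasing subsequence).
Patience tails:
5 → extends → [5]
6 → extends → [5, 6]
4 → replaces 5 → [4, 6]
12 → extends → [4, 6, 12]
1 → replaces 4 → [1, 6, 12]
7 → replaces 12 → [1, 6, 7]
2 → replaces 6 → [1, 2, 7]
9 → extends → [1, 2, 7, 9]
8 → replaces 9 → [1, 2, 7, 8]
11 → extends → [1, 2, 7, 8, 11]
10 → replaces 11 → [1, 2, 7, 8, 10]
3 → replaces 7 → [1, 2, 3, 8, 10]
Longest non-decreasing subsequence has length 5, so deletions = 12 − 5 = 7.

7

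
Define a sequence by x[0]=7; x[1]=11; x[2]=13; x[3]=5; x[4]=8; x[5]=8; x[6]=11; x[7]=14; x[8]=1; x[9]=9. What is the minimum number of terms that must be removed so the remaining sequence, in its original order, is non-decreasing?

Fewest deletions = n − (longest non-decreasing subsequence).
Patience tails:
7 → extends → [7]
11 → extends → [7, 11]
13 → extends → [7, 11, 13]
5 → replaces 7 → [5, 11, 13]
8 → replaces 11 → [5, 8, 13]
8 → replaces 13 → [5, 8, 8]
11 → extends → [5, 8, 8, 11]
14 → extends → [5, 8, 8, 11, 14]
1 → replaces 5 → [1, 8, 8, 11, 14]
9 → replaces 11 → [1, 8, 8, 9, 14]
Longest non-decreasing subsequence has length 5, so deletions = 10 − 5 = 5.

5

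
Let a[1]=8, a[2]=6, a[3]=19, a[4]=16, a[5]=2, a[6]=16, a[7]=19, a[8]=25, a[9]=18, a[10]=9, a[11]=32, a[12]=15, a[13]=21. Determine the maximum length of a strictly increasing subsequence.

Let dp[i] be the length of the longest such subsequence ending at index i:
i:      1  2  3  4  5  6  7  8  9 10 11 12 13
a[i]:   8  6 19 16  2 16 19 25 18  9 32 15 21
dp:     1  1  2  2  1  2  3  4  3  2  5  3  4
Maximum dp value is 5.

5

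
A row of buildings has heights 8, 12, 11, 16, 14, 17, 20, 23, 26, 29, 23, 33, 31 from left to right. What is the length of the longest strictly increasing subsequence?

9

Track the smallest tail for each achievable length (strict):
8 → extends → [8]
12 → extends → [8, 12]
11 → replaces 12 → [8, 11]
16 → extends → [8, 11, 16]
14 → replaces 16 → [8, 11, 14]
17 → extends → [8, 11, 14, 17]
20 → extends → [8, 11, 14, 17, 20]
23 → extends → [8, 11, 14, 17, 20, 23]
26 → extends → [8, 11, 14, 17, 20, 23, 26]
29 → extends → [8, 11, 14, 17, 20, 23, 26, 29]
23 → already a tail → [8, 11, 14, 17, 20, 23, 26, 29]
33 → extends → [8, 11, 14, 17, 20, 23, 26, 29, 33]
31 → replaces 33 → [8, 11, 14, 17, 20, 23, 26, 29, 31]
Nine tails, so the longest strictly increasing subsequence has length 9 (e.g. 8, 12, 16, 17, 20, 23, 26, 29, 33).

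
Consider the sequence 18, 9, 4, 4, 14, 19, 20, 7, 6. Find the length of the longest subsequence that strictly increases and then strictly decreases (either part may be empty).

inc[i] = longest strictly increasing subsequence ending at i; dec[i] = longest strictly decreasing subsequence starting at i:
i:      1  2  3  4  5  6  7  8  9
a[i]:  18  9  4  4 14 19 20  7  6
inc:    1  1  1  1  2  3  4  2  2
dec:    4  3  1  1  3  3  3  2  1
Best peak at i=7 (value 20): inc=4, dec=3, length 4+3−1 = 6.

6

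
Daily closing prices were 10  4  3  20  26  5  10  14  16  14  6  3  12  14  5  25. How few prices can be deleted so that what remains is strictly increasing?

Fewest deletions = n − (longest strictly increasing subsequence).
Patience tails:
10 → extends → [10]
4 → replaces 10 → [4]
3 → replaces 4 → [3]
20 → extends → [3, 20]
26 → extends → [3, 20, 26]
5 → replaces 20 → [3, 5, 26]
10 → replaces 26 → [3, 5, 10]
14 → extends → [3, 5, 10, 14]
16 → extends → [3, 5, 10, 14, 16]
14 → already a tail → [3, 5, 10, 14, 16]
6 → replaces 10 → [3, 5, 6, 14, 16]
3 → already a tail → [3, 5, 6, 14, 16]
12 → replaces 14 → [3, 5, 6, 12, 16]
14 → replaces 16 → [3, 5, 6, 12, 14]
5 → already a tail → [3, 5, 6, 12, 14]
25 → extends → [3, 5, 6, 12, 14, 25]
Longest strictly increasing subsequence has length 6, so deletions = 16 − 6 = 10.

10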